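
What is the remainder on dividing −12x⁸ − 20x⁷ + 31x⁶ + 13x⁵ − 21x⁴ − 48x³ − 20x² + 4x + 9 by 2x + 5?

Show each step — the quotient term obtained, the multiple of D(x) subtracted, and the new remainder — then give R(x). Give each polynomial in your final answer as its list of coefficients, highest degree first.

R = [-1]

Step 1: lead(−12x⁸ − 20x⁷ + 31x⁶ + 13x⁵ − 21x⁴ − 48x³ − 20x² + 4x + 9) ÷ lead(D) = −12x⁸ ÷ 2x = −6x⁷. Subtract (−6x⁷)·D = −12x⁸ − 30x⁷. Remainder: 10x⁷ + 31x⁶ + 13x⁵ − 21x⁴ − 48x³ − 20x² + 4x + 9.
Step 2: lead(10x⁷ + 31x⁶ + 13x⁵ − 21x⁴ − 48x³ − 20x² + 4x + 9) ÷ lead(D) = 10x⁷ ÷ 2x = 5x⁶. Subtract (5x⁶)·D = 10x⁷ + 25x⁶. Remainder: 6x⁶ + 13x⁵ − 21x⁴ − 48x³ − 20x² + 4x + 9.
Step 3: lead(6x⁶ + 13x⁵ − 21x⁴ − 48x³ − 20x² + 4x + 9) ÷ lead(D) = 6x⁶ ÷ 2x = 3x⁵. Subtract (3x⁵)·D = 6x⁶ + 15x⁵. Remainder: −2x⁵ − 21x⁴ − 48x³ − 20x² + 4x + 9.
Step 4: lead(−2x⁵ − 21x⁴ − 48x³ − 20x² + 4x + 9) ÷ lead(D) = −2x⁵ ÷ 2x = −x⁴. Subtract (−x⁴)·D = −2x⁵ − 5x⁴. Remainder: −16x⁴ − 48x³ − 20x² + 4x + 9.
Step 5: lead(−16x⁴ − 48x³ − 20x² + 4x + 9) ÷ lead(D) = −16x⁴ ÷ 2x = −8x³. Subtract (−8x³)·D = −16x⁴ − 40x³. Remainder: −8x³ − 20x² + 4x + 9.
Step 6: lead(−8x³ − 20x² + 4x + 9) ÷ lead(D) = −8x³ ÷ 2x = −4x². Subtract (−4x²)·D = −8x³ − 20x². Remainder: 4x + 9.
Step 7: lead(4x + 9) ÷ lead(D) = 4x ÷ 2x = 2. Subtract (2)·D = 4x + 10. Remainder: −1.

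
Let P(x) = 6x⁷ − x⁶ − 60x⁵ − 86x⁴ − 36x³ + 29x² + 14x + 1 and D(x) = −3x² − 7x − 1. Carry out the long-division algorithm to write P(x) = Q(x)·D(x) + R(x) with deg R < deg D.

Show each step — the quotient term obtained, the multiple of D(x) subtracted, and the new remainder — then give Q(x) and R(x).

Q(x) = −2x⁵ + 5x⁴ + 9x³ + 6x² − 5x; R(x) = 9x + 1

Step 1: lead(6x⁷ − x⁶ − 60x⁵ − 86x⁴ − 36x³ + 29x² + 14x + 1) ÷ lead(D) = 6x⁷ ÷ −3x² = −2x⁵. Subtract (−2x⁵)·D = 6x⁷ + 14x⁶ + 2x⁵. Remainder: −15x⁶ − 62x⁵ − 86x⁴ − 36x³ + 29x² + 14x + 1.
Step 2: lead(−15x⁶ − 62x⁵ − 86x⁴ − 36x³ + 29x² + 14x + 1) ÷ lead(D) = −15x⁶ ÷ −3x² = 5x⁴. Subtract (5x⁴)·D = −15x⁶ − 35x⁵ − 5x⁴. Remainder: −27x⁵ − 81x⁴ − 36x³ + 29x² + 14x + 1.
Step 3: lead(−27x⁵ − 81x⁴ − 36x³ + 29x² + 14x + 1) ÷ lead(D) = −27x⁵ ÷ −3x² = 9x³. Subtract (9x³)·D = −27x⁵ − 63x⁴ − 9x³. Remainder: −18x⁴ − 27x³ + 29x² + 14x + 1.
Step 4: lead(−18x⁴ − 27x³ + 29x² + 14x + 1) ÷ lead(D) = −18x⁴ ÷ −3x² = 6x². Subtract (6x²)·D = −18x⁴ − 42x³ − 6x². Remainder: 15x³ + 35x² + 14x + 1.
Step 5: lead(15x³ + 35x² + 14x + 1) ÷ lead(D) = 15x³ ÷ −3x² = −5x. Subtract (−5x)·D = 15x³ + 35x² + 5x. Remainder: 9x + 1.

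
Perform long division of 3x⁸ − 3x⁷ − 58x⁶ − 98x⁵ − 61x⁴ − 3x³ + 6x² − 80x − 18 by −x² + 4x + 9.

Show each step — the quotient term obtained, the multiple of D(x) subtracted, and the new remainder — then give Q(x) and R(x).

Step 1: lead(3x⁸ − 3x⁷ − 58x⁶ − 98x⁵ − 61x⁴ − 3x³ + 6x² − 80x − 18) ÷ lead(D) = 3x⁸ ÷ −x² = −3x⁶. Subtract (−3x⁶)·D = 3x⁸ − 12x⁷ − 27x⁶. Remainder: 9x⁷ − 31x⁶ − 98x⁵ − 61x⁴ − 3x³ + 6x² − 80x − 18.
Step 2: lead(9x⁷ − 31x⁶ − 98x⁵ − 61x⁴ − 3x³ + 6x² − 80x − 18) ÷ lead(D) = 9x⁷ ÷ −x² = −9x⁵. Subtract (−9x⁵)·D = 9x⁷ − 36x⁶ − 81x⁵. Remainder: 5x⁶ − 17x⁵ − 61x⁴ − 3x³ + 6x² − 80x − 18.
Step 3: lead(5x⁶ − 17x⁵ − 61x⁴ − 3x³ + 6x² − 80x − 18) ÷ lead(D) = 5x⁶ ÷ −x² = −5x⁴. Subtract (−5x⁴)·D = 5x⁶ − 20x⁵ − 45x⁴. Remainder: 3x⁵ − 16x⁴ − 3x³ + 6x² − 80x − 18.
Step 4: lead(3x⁵ − 16x⁴ − 3x³ + 6x² − 80x − 18) ÷ lead(D) = 3x⁵ ÷ −x² = −3x³. Subtract (−3x³)·D = 3x⁵ − 12x⁴ − 27x³. Remainder: −4x⁴ + 24x³ + 6x² − 80x − 18.
Step 5: lead(−4x⁴ + 24x³ + 6x² − 80x − 18) ÷ lead(D) = −4x⁴ ÷ −x² = 4x². Subtract (4x²)·D = −4x⁴ + 16x³ + 36x². Remainder: 8x³ − 30x² − 80x − 18.
Step 6: lead(8x³ − 30x² − 80x − 18) ÷ lead(D) = 8x³ ÷ −x² = −8x. Subtract (−8x)·D = 8x³ − 32x² − 72x. Remainder: 2x² − 8x − 18.
Step 7: lead(2x² − 8x − 18) ÷ lead(D) = 2x² ÷ −x² = −2. Subtract (−2)·D = 2x² − 8x − 18. Remainder: 0.

Q(x) = −3x⁶ − 9x⁵ − 5x⁴ − 3x³ + 4x² − 8x − 2; R(x) = 0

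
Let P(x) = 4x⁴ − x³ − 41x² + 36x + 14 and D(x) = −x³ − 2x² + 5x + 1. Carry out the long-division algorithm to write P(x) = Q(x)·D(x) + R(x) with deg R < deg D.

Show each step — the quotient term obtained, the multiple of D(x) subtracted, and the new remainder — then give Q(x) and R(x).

Q(x) = −4x + 9; R(x) = −3x² − 5x + 5

Step 1: lead(4x⁴ − x³ − 41x² + 36x + 14) ÷ lead(D) = 4x⁴ ÷ −x³ = −4x. Subtract (−4x)·D = 4x⁴ + 8x³ − 20x² − 4x. Remainder: −9x³ − 21x² + 40x + 14.
Step 2: lead(−9x³ − 21x² + 40x + 14) ÷ lead(D) = −9x³ ÷ −x³ = 9. Subtract (9)·D = −9x³ − 18x² + 45x + 9. Remainder: −3x² − 5x + 5.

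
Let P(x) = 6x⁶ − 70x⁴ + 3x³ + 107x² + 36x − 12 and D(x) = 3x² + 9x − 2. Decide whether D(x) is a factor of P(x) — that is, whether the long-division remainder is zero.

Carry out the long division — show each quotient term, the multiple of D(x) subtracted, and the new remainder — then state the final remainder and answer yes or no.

Step 1: lead(6x⁶ − 70x⁴ + 3x³ + 107x² + 36x − 12) ÷ lead(D) = 6x⁶ ÷ 3x² = 2x⁴. Subtract (2x⁴)·D = 6x⁶ + 18x⁵ − 4x⁴. Remainder: −18x⁵ − 66x⁴ + 3x³ + 107x² + 36x − 12.
Step 2: lead(−18x⁵ − 66x⁴ + 3x³ + 107x² + 36x − 12) ÷ lead(D) = −18x⁵ ÷ 3x² = −6x³. Subtract (−6x³)·D = −18x⁵ − 54x⁴ + 12x³. Remainder: −12x⁴ − 9x³ + 107x² + 36x − 12.
Step 3: lead(−12x⁴ − 9x³ + 107x² + 36x − 12) ÷ lead(D) = −12x⁴ ÷ 3x² = −4x². Subtract (−4x²)·D = −12x⁴ − 36x³ + 8x². Remainder: 27x³ + 99x² + 36x − 12.
Step 4: lead(27x³ + 99x² + 36x − 12) ÷ lead(D) = 27x³ ÷ 3x² = 9x. Subtract (9x)·D = 27x³ + 81x² − 18x. Remainder: 18x² + 54x − 12.
Step 5: lead(18x² + 54x − 12) ÷ lead(D) = 18x² ÷ 3x² = 6. Subtract (6)·D = 18x² + 54x − 12. Remainder: 0.

R(x) = 0, so D(x) is a factor of P(x). yes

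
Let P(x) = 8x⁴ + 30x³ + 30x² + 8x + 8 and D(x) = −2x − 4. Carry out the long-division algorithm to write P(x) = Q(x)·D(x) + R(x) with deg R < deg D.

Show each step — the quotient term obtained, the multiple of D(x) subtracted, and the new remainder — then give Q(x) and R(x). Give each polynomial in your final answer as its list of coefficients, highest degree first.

Q = [-4, -7, -1, -2]; R = [0]

Step 1: lead(8x⁴ + 30x³ + 30x² + 8x + 8) ÷ lead(D) = 8x⁴ ÷ −2x = −4x³. Subtract (−4x³)·D = 8x⁴ + 16x³. Remainder: 14x³ + 30x² + 8x + 8.
Step 2: lead(14x³ + 30x² + 8x + 8) ÷ lead(D) = 14x³ ÷ −2x = −7x². Subtract (−7x²)·D = 14x³ + 28x². Remainder: 2x² + 8x + 8.
Step 3: lead(2x² + 8x + 8) ÷ lead(D) = 2x² ÷ −2x = −x. Subtract (−x)·D = 2x² + 4x. Remainder: 4x + 8.
Step 4: lead(4x + 8) ÷ lead(D) = 4x ÷ −2x = −2. Subtract (−2)·D = 4x + 8. Remainder: 0.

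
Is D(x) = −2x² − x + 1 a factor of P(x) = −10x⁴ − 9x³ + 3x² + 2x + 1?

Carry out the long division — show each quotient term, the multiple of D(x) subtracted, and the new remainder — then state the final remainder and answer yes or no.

R(x) = 1, so D(x) is not a factor of P(x). no

Step 1: lead(−10x⁴ − 9x³ + 3x² + 2x + 1) ÷ lead(D) = −10x⁴ ÷ −2x² = 5x². Subtract (5x²)·D = −10x⁴ − 5x³ + 5x². Remainder: −4x³ − 2x² + 2x + 1.
Step 2: lead(−4x³ − 2x² + 2x + 1) ÷ lead(D) = −4x³ ÷ −2x² = 2x. Subtract (2x)·D = −4x³ − 2x² + 2x. Remainder: 1.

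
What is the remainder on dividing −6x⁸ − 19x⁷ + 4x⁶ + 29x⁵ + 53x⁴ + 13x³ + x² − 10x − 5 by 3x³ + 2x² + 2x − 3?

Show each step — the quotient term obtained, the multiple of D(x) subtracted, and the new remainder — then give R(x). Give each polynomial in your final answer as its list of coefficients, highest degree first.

Step 1: lead(−6x⁸ − 19x⁷ + 4x⁶ + 29x⁵ + 53x⁴ + 13x³ + x² − 10x − 5) ÷ lead(D) = −6x⁸ ÷ 3x³ = −2x⁵. Subtract (−2x⁵)·D = −6x⁸ − 4x⁷ − 4x⁶ + 6x⁵. Remainder: −15x⁷ + 8x⁶ + 23x⁵ + 53x⁴ + 13x³ + x² − 10x − 5.
Step 2: lead(−15x⁷ + 8x⁶ + 23x⁵ + 53x⁴ + 13x³ + x² − 10x − 5) ÷ lead(D) = −15x⁷ ÷ 3x³ = −5x⁴. Subtract (−5x⁴)·D = −15x⁷ − 10x⁶ − 10x⁵ + 15x⁴. Remainder: 18x⁶ + 33x⁵ + 38x⁴ + 13x³ + x² − 10x − 5.
Step 3: lead(18x⁶ + 33x⁵ + 38x⁴ + 13x³ + x² − 10x − 5) ÷ lead(D) = 18x⁶ ÷ 3x³ = 6x³. Subtract (6x³)·D = 18x⁶ + 12x⁵ + 12x⁴ − 18x³. Remainder: 21x⁵ + 26x⁴ + 31x³ + x² − 10x − 5.
Step 4: lead(21x⁵ + 26x⁴ + 31x³ + x² − 10x − 5) ÷ lead(D) = 21x⁵ ÷ 3x³ = 7x². Subtract (7x²)·D = 21x⁵ + 14x⁴ + 14x³ − 21x². Remainder: 12x⁴ + 17x³ + 22x² − 10x − 5.
Step 5: lead(12x⁴ + 17x³ + 22x² − 10x − 5) ÷ lead(D) = 12x⁴ ÷ 3x³ = 4x. Subtract (4x)·D = 12x⁴ + 8x³ + 8x² − 12x. Remainder: 9x³ + 14x² + 2x − 5.
Step 6: lead(9x³ + 14x² + 2x − 5) ÷ lead(D) = 9x³ ÷ 3x³ = 3. Subtract (3)·D = 9x³ + 6x² + 6x − 9. Remainder: 8x² − 4x + 4.

R = [8, -4, 4]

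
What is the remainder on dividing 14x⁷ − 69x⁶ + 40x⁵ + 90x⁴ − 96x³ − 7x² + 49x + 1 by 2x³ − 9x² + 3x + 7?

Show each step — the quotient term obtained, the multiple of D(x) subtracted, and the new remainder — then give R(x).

Step 1: lead(14x⁷ − 69x⁶ + 40x⁵ + 90x⁴ − 96x³ − 7x² + 49x + 1) ÷ lead(D) = 14x⁷ ÷ 2x³ = 7x⁴. Subtract (7x⁴)·D = 14x⁷ − 63x⁶ + 21x⁵ + 49x⁴. Remainder: −6x⁶ + 19x⁵ + 41x⁴ − 96x³ − 7x² + 49x + 1.
Step 2: lead(−6x⁶ + 19x⁵ + 41x⁴ − 96x³ − 7x² + 49x + 1) ÷ lead(D) = −6x⁶ ÷ 2x³ = −3x³. Subtract (−3x³)·D = −6x⁶ + 27x⁵ − 9x⁴ − 21x³. Remainder: −8x⁵ + 50x⁴ − 75x³ − 7x² + 49x + 1.
Step 3: lead(−8x⁵ + 50x⁴ − 75x³ − 7x² + 49x + 1) ÷ lead(D) = −8x⁵ ÷ 2x³ = −4x². Subtract (−4x²)·D = −8x⁵ + 36x⁴ − 12x³ − 28x². Remainder: 14x⁴ − 63x³ + 21x² + 49x + 1.
Step 4: lead(14x⁴ − 63x³ + 21x² + 49x + 1) ÷ lead(D) = 14x⁴ ÷ 2x³ = 7x. Subtract (7x)·D = 14x⁴ − 63x³ + 21x² + 49x. Remainder: 1.

R(x) = 1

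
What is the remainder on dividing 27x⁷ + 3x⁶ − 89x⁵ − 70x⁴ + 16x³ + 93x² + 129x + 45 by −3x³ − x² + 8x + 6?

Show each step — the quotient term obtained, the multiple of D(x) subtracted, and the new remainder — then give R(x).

Step 1: lead(27x⁷ + 3x⁶ − 89x⁵ − 70x⁴ + 16x³ + 93x² + 129x + 45) ÷ lead(D) = 27x⁷ ÷ −3x³ = −9x⁴. Subtract (−9x⁴)·D = 27x⁷ + 9x⁶ − 72x⁵ − 54x⁴. Remainder: −6x⁶ − 17x⁵ − 16x⁴ + 16x³ + 93x² + 129x + 45.
Step 2: lead(−6x⁶ − 17x⁵ − 16x⁴ + 16x³ + 93x² + 129x + 45) ÷ lead(D) = −6x⁶ ÷ −3x³ = 2x³. Subtract (2x³)·D = −6x⁶ − 2x⁵ + 16x⁴ + 12x³. Remainder: −15x⁵ − 32x⁴ + 4x³ + 93x² + 129x + 45.
Step 3: lead(−15x⁵ − 32x⁴ + 4x³ + 93x² + 129x + 45) ÷ lead(D) = −15x⁵ ÷ −3x³ = 5x². Subtract (5x²)·D = −15x⁵ − 5x⁴ + 40x³ + 30x². Remainder: −27x⁴ − 36x³ + 63x² + 129x + 45.
Step 4: lead(−27x⁴ − 36x³ + 63x² + 129x + 45) ÷ lead(D) = −27x⁴ ÷ −3x³ = 9x. Subtract (9x)·D = −27x⁴ − 9x³ + 72x² + 54x. Remainder: −27x³ − 9x² + 75x + 45.
Step 5: lead(−27x³ − 9x² + 75x + 45) ÷ lead(D) = −27x³ ÷ −3x³ = 9. Subtract (9)·D = −27x³ − 9x² + 72x + 54. Remainder: 3x − 9.

R(x) = 3x − 9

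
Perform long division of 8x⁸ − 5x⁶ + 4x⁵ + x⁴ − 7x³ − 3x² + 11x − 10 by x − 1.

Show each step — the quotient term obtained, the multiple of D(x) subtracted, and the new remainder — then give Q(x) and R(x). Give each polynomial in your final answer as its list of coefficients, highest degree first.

Step 1: lead(8x⁸ − 5x⁶ + 4x⁵ + x⁴ − 7x³ − 3x² + 11x − 10) ÷ lead(D) = 8x⁸ ÷ x = 8x⁷. Subtract (8x⁷)·D = 8x⁸ − 8x⁷. Remainder: 8x⁷ − 5x⁶ + 4x⁵ + x⁴ − 7x³ − 3x² + 11x − 10.
Step 2: lead(8x⁷ − 5x⁶ + 4x⁵ + x⁴ − 7x³ − 3x² + 11x − 10) ÷ lead(D) = 8x⁷ ÷ x = 8x⁶. Subtract (8x⁶)·D = 8x⁷ − 8x⁶. Remainder: 3x⁶ + 4x⁵ + x⁴ − 7x³ − 3x² + 11x − 10.
Step 3: lead(3x⁶ + 4x⁵ + x⁴ − 7x³ − 3x² + 11x − 10) ÷ lead(D) = 3x⁶ ÷ x = 3x⁵. Subtract (3x⁵)·D = 3x⁶ − 3x⁵. Remainder: 7x⁵ + x⁴ − 7x³ − 3x² + 11x − 10.
Step 4: lead(7x⁵ + x⁴ − 7x³ − 3x² + 11x − 10) ÷ lead(D) = 7x⁵ ÷ x = 7x⁴. Subtract (7x⁴)·D = 7x⁵ − 7x⁴. Remainder: 8x⁴ − 7x³ − 3x² + 11x − 10.
Step 5: lead(8x⁴ − 7x³ − 3x² + 11x − 10) ÷ lead(D) = 8x⁴ ÷ x = 8x³. Subtract (8x³)·D = 8x⁴ − 8x³. Remainder: x³ − 3x² + 11x − 10.
Step 6: lead(x³ − 3x² + 11x − 10) ÷ lead(D) = x³ ÷ x = x². Subtract (x²)·D = x³ − x². Remainder: −2x² + 11x − 10.
Step 7: lead(−2x² + 11x − 10) ÷ lead(D) = −2x² ÷ x = −2x. Subtract (−2x)·D = −2x² + 2x. Remainder: 9x − 10.
Step 8: lead(9x − 10) ÷ lead(D) = 9x ÷ x = 9. Subtract (9)·D = 9x − 9. Remainder: −1.

Q = [8, 8, 3, 7, 8, 1, -2, 9]; R = [-1]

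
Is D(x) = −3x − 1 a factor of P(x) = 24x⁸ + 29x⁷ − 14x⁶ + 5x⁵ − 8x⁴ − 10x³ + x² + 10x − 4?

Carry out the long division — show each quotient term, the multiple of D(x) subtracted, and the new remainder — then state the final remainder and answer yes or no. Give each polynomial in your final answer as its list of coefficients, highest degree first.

Step 1: lead(24x⁸ + 29x⁷ − 14x⁶ + 5x⁵ − 8x⁴ − 10x³ + x² + 10x − 4) ÷ lead(D) = 24x⁸ ÷ −3x = −8x⁷. Subtract (−8x⁷)·D = 24x⁸ + 8x⁷. Remainder: 21x⁷ − 14x⁶ + 5x⁵ − 8x⁴ − 10x³ + x² + 10x − 4.
Step 2: lead(21x⁷ − 14x⁶ + 5x⁵ − 8x⁴ − 10x³ + x² + 10x − 4) ÷ lead(D) = 21x⁷ ÷ −3x = −7x⁶. Subtract (−7x⁶)·D = 21x⁷ + 7x⁶. Remainder: −21x⁶ + 5x⁵ − 8x⁴ − 10x³ + x² + 10x − 4.
Step 3: lead(−21x⁶ + 5x⁵ − 8x⁴ − 10x³ + x² + 10x − 4) ÷ lead(D) = −21x⁶ ÷ −3x = 7x⁵. Subtract (7x⁵)·D = −21x⁶ − 7x⁵. Remainder: 12x⁵ − 8x⁴ − 10x³ + x² + 10x − 4.
Step 4: lead(12x⁵ − 8x⁴ − 10x³ + x² + 10x − 4) ÷ lead(D) = 12x⁵ ÷ −3x = −4x⁴. Subtract (−4x⁴)·D = 12x⁵ + 4x⁴. Remainder: −12x⁴ − 10x³ + x² + 10x − 4.
Step 5: lead(−12x⁴ − 10x³ + x² + 10x − 4) ÷ lead(D) = −12x⁴ ÷ −3x = 4x³. Subtract (4x³)·D = −12x⁴ − 4x³. Remainder: −6x³ + x² + 10x − 4.
Step 6: lead(−6x³ + x² + 10x − 4) ÷ lead(D) = −6x³ ÷ −3x = 2x². Subtract (2x²)·D = −6x³ − 2x². Remainder: 3x² + 10x − 4.
Step 7: lead(3x² + 10x − 4) ÷ lead(D) = 3x² ÷ −3x = −x. Subtract (−x)·D = 3x² + x. Remainder: 9x − 4.
Step 8: lead(9x − 4) ÷ lead(D) = 9x ÷ −3x = −3. Subtract (−3)·D = 9x + 3. Remainder: −7.

R = [-7], so D(x) is not a factor of P(x). no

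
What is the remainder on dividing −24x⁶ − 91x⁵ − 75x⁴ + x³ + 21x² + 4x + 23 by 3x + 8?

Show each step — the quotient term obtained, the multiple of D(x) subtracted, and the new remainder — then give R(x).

Step 1: lead(−24x⁶ − 91x⁵ − 75x⁴ + x³ + 21x² + 4x + 23) ÷ lead(D) = −24x⁶ ÷ 3x = −8x⁵. Subtract (−8x⁵)·D = −24x⁶ − 64x⁵. Remainder: −27x⁵ − 75x⁴ + x³ + 21x² + 4x + 23.
Step 2: lead(−27x⁵ − 75x⁴ + x³ + 21x² + 4x + 23) ÷ lead(D) = −27x⁵ ÷ 3x = −9x⁴. Subtract (−9x⁴)·D = −27x⁵ − 72x⁴. Remainder: −3x⁴ + x³ + 21x² + 4x + 23.
Step 3: lead(−3x⁴ + x³ + 21x² + 4x + 23) ÷ lead(D) = −3x⁴ ÷ 3x = −x³. Subtract (−x³)·D = −3x⁴ − 8x³. Remainder: 9x³ + 21x² + 4x + 23.
Step 4: lead(9x³ + 21x² + 4x + 23) ÷ lead(D) = 9x³ ÷ 3x = 3x². Subtract (3x²)·D = 9x³ + 24x². Remainder: −3x² + 4x + 23.
Step 5: lead(−3x² + 4x + 23) ÷ lead(D) = −3x² ÷ 3x = −x. Subtract (−x)·D = −3x² − 8x. Remainder: 12x + 23.
Step 6: lead(12x + 23) ÷ lead(D) = 12x ÷ 3x = 4. Subtract (4)·D = 12x + 32. Remainder: −9.

R(x) = −9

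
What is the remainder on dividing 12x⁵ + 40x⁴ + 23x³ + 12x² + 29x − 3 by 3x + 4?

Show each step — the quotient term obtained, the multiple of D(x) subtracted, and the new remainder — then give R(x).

Step 1: lead(12x⁵ + 40x⁴ + 23x³ + 12x² + 29x − 3) ÷ lead(D) = 12x⁵ ÷ 3x = 4x⁴. Subtract (4x⁴)·D = 12x⁵ + 16x⁴. Remainder: 24x⁴ + 23x³ + 12x² + 29x − 3.
Step 2: lead(24x⁴ + 23x³ + 12x² + 29x − 3) ÷ lead(D) = 24x⁴ ÷ 3x = 8x³. Subtract (8x³)·D = 24x⁴ + 32x³. Remainder: −9x³ + 12x² + 29x − 3.
Step 3: lead(−9x³ + 12x² + 29x − 3) ÷ lead(D) = −9x³ ÷ 3x = −3x². Subtract (−3x²)·D = −9x³ − 12x². Remainder: 24x² + 29x − 3.
Step 4: lead(24x² + 29x − 3) ÷ lead(D) = 24x² ÷ 3x = 8x. Subtract (8x)·D = 24x² + 32x. Remainder: −3x − 3.
Step 5: lead(−3x − 3) ÷ lead(D) = −3x ÷ 3x = −1. Subtract (−1)·D = −3x − 4. Remainder: 1.

R(x) = 1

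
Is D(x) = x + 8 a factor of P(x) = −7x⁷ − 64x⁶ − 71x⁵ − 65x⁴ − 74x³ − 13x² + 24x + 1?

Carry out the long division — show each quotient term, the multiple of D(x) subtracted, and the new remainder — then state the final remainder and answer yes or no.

Step 1: lead(−7x⁷ − 64x⁶ − 71x⁵ − 65x⁴ − 74x³ − 13x² + 24x + 1) ÷ lead(D) = −7x⁷ ÷ x = −7x⁶. Subtract (−7x⁶)·D = −7x⁷ − 56x⁶. Remainder: −8x⁶ − 71x⁵ − 65x⁴ − 74x³ − 13x² + 24x + 1.
Step 2: lead(−8x⁶ − 71x⁵ − 65x⁴ − 74x³ − 13x² + 24x + 1) ÷ lead(D) = −8x⁶ ÷ x = −8x⁵. Subtract (−8x⁵)·D = −8x⁶ − 64x⁵. Remainder: −7x⁵ − 65x⁴ − 74x³ − 13x² + 24x + 1.
Step 3: lead(−7x⁵ − 65x⁴ − 74x³ − 13x² + 24x + 1) ÷ lead(D) = −7x⁵ ÷ x = −7x⁴. Subtract (−7x⁴)·D = −7x⁵ − 56x⁴. Remainder: −9x⁴ − 74x³ − 13x² + 24x + 1.
Step 4: lead(−9x⁴ − 74x³ − 13x² + 24x + 1) ÷ lead(D) = −9x⁴ ÷ x = −9x³. Subtract (−9x³)·D = −9x⁴ − 72x³. Remainder: −2x³ − 13x² + 24x + 1.
Step 5: lead(−2x³ − 13x² + 24x + 1) ÷ lead(D) = −2x³ ÷ x = −2x². Subtract (−2x²)·D = −2x³ − 16x². Remainder: 3x² + 24x + 1.
Step 6: lead(3x² + 24x + 1) ÷ lead(D) = 3x² ÷ x = 3x. Subtract (3x)·D = 3x² + 24x. Remainder: 1.

R(x) = 1, so D(x) is not a factor of P(x). no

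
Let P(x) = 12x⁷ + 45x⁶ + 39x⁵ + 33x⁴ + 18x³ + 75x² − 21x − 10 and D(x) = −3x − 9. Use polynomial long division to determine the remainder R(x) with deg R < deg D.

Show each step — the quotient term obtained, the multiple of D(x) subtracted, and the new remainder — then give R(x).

R(x) = −1

Step 1: lead(12x⁷ + 45x⁶ + 39x⁵ + 33x⁴ + 18x³ + 75x² − 21x − 10) ÷ lead(D) = 12x⁷ ÷ −3x = −4x⁶. Subtract (−4x⁶)·D = 12x⁷ + 36x⁶. Remainder: 9x⁶ + 39x⁵ + 33x⁴ + 18x³ + 75x² − 21x − 10.
Step 2: lead(9x⁶ + 39x⁵ + 33x⁴ + 18x³ + 75x² − 21x − 10) ÷ lead(D) = 9x⁶ ÷ −3x = −3x⁵. Subtract (−3x⁵)·D = 9x⁶ + 27x⁵. Remainder: 12x⁵ + 33x⁴ + 18x³ + 75x² − 21x − 10.
Step 3: lead(12x⁵ + 33x⁴ + 18x³ + 75x² − 21x − 10) ÷ lead(D) = 12x⁵ ÷ −3x = −4x⁴. Subtract (−4x⁴)·D = 12x⁵ + 36x⁴. Remainder: −3x⁴ + 18x³ + 75x² − 21x − 10.
Step 4: lead(−3x⁴ + 18x³ + 75x² − 21x − 10) ÷ lead(D) = −3x⁴ ÷ −3x = x³. Subtract (x³)·D = −3x⁴ − 9x³. Remainder: 27x³ + 75x² − 21x − 10.
Step 5: lead(27x³ + 75x² − 21x − 10) ÷ lead(D) = 27x³ ÷ −3x = −9x². Subtract (−9x²)·D = 27x³ + 81x². Remainder: −6x² − 21x − 10.
Step 6: lead(−6x² − 21x − 10) ÷ lead(D) = −6x² ÷ −3x = 2x. Subtract (2x)·D = −6x² − 18x. Remainder: −3x − 10.
Step 7: lead(−3x − 10) ÷ lead(D) = −3x ÷ −3x = 1. Subtract (1)·D = −3x − 9. Remainder: −1.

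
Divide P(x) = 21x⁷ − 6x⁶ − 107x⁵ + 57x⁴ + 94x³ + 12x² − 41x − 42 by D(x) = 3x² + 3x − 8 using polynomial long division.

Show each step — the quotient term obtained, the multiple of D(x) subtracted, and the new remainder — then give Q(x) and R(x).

Step 1: lead(21x⁷ − 6x⁶ − 107x⁵ + 57x⁴ + 94x³ + 12x² − 41x − 42) ÷ lead(D) = 21x⁷ ÷ 3x² = 7x⁵. Subtract (7x⁵)·D = 21x⁷ + 21x⁶ − 56x⁵. Remainder: −27x⁶ − 51x⁵ + 57x⁴ + 94x³ + 12x² − 41x − 42.
Step 2: lead(−27x⁶ − 51x⁵ + 57x⁴ + 94x³ + 12x² − 41x − 42) ÷ lead(D) = −27x⁶ ÷ 3x² = −9x⁴. Subtract (−9x⁴)·D = −27x⁶ − 27x⁵ + 72x⁴. Remainder: −24x⁵ − 15x⁴ + 94x³ + 12x² − 41x − 42.
Step 3: lead(−24x⁵ − 15x⁴ + 94x³ + 12x² − 41x − 42) ÷ lead(D) = −24x⁵ ÷ 3x² = −8x³. Subtract (−8x³)·D = −24x⁵ − 24x⁴ + 64x³. Remainder: 9x⁴ + 30x³ + 12x² − 41x − 42.
Step 4: lead(9x⁴ + 30x³ + 12x² − 41x − 42) ÷ lead(D) = 9x⁴ ÷ 3x² = 3x². Subtract (3x²)·D = 9x⁴ + 9x³ − 24x². Remainder: 21x³ + 36x² − 41x − 42.
Step 5: lead(21x³ + 36x² − 41x − 42) ÷ lead(D) = 21x³ ÷ 3x² = 7x. Subtract (7x)·D = 21x³ + 21x² − 56x. Remainder: 15x² + 15x − 42.
Step 6: lead(15x² + 15x − 42) ÷ lead(D) = 15x² ÷ 3x² = 5. Subtract (5)·D = 15x² + 15x − 40. Remainder: −2.

Q(x) = 7x⁵ − 9x⁴ − 8x³ + 3x² + 7x + 5; R(x) = −2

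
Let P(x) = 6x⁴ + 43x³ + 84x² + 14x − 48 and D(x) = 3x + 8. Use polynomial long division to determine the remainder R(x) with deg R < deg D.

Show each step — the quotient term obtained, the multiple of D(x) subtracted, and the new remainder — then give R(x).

R(x) = 0

Step 1: lead(6x⁴ + 43x³ + 84x² + 14x − 48) ÷ lead(D) = 6x⁴ ÷ 3x = 2x³. Subtract (2x³)·D = 6x⁴ + 16x³. Remainder: 27x³ + 84x² + 14x − 48.
Step 2: lead(27x³ + 84x² + 14x − 48) ÷ lead(D) = 27x³ ÷ 3x = 9x². Subtract (9x²)·D = 27x³ + 72x². Remainder: 12x² + 14x − 48.
Step 3: lead(12x² + 14x − 48) ÷ lead(D) = 12x² ÷ 3x = 4x. Subtract (4x)·D = 12x² + 32x. Remainder: −18x − 48.
Step 4: lead(−18x − 48) ÷ lead(D) = −18x ÷ 3x = −6. Subtract (−6)·D = −18x − 48. Remainder: 0.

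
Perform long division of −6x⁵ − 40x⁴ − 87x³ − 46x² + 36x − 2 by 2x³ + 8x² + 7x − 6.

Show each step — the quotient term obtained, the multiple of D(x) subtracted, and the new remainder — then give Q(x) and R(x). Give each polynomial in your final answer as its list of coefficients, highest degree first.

Q = [-3, -8, -1]; R = [-5, -8]

Step 1: lead(−6x⁵ − 40x⁴ − 87x³ − 46x² + 36x − 2) ÷ lead(D) = −6x⁵ ÷ 2x³ = −3x². Subtract (−3x²)·D = −6x⁵ − 24x⁴ − 21x³ + 18x². Remainder: −16x⁴ − 66x³ − 64x² + 36x − 2.
Step 2: lead(−16x⁴ − 66x³ − 64x² + 36x − 2) ÷ lead(D) = −16x⁴ ÷ 2x³ = −8x. Subtract (−8x)·D = −16x⁴ − 64x³ − 56x² + 48x. Remainder: −2x³ − 8x² − 12x − 2.
Step 3: lead(−2x³ − 8x² − 12x − 2) ÷ lead(D) = −2x³ ÷ 2x³ = −1. Subtract (−1)·D = −2x³ − 8x² − 7x + 6. Remainder: −5x − 8.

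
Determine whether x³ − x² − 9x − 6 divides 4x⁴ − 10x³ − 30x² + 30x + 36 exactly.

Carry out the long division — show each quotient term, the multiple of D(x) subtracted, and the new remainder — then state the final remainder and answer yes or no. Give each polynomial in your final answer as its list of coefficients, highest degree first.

R = [0], so D(x) is a factor of P(x). yes

Step 1: lead(4x⁴ − 10x³ − 30x² + 30x + 36) ÷ lead(D) = 4x⁴ ÷ x³ = 4x. Subtract (4x)·D = 4x⁴ − 4x³ − 36x² − 24x. Remainder: −6x³ + 6x² + 54x + 36.
Step 2: lead(−6x³ + 6x² + 54x + 36) ÷ lead(D) = −6x³ ÷ x³ = −6. Subtract (−6)·D = −6x³ + 6x² + 54x + 36. Remainder: 0.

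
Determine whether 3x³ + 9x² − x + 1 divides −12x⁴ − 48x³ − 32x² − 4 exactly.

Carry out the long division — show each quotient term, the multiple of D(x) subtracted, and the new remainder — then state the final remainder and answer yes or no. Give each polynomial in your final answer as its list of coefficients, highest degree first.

Step 1: lead(−12x⁴ − 48x³ − 32x² − 4) ÷ lead(D) = −12x⁴ ÷ 3x³ = −4x. Subtract (−4x)·D = −12x⁴ − 36x³ + 4x² − 4x. Remainder: −12x³ − 36x² + 4x − 4.
Step 2: lead(−12x³ − 36x² + 4x − 4) ÷ lead(D) = −12x³ ÷ 3x³ = −4. Subtract (−4)·D = −12x³ − 36x² + 4x − 4. Remainder: 0.

R = [0], so D(x) is a factor of P(x). yes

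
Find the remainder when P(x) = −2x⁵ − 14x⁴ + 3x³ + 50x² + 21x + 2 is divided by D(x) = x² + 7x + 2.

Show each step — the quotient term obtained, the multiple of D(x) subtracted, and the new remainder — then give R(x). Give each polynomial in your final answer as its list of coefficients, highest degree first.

R = [0]

Step 1: lead(−2x⁵ − 14x⁴ + 3x³ + 50x² + 21x + 2) ÷ lead(D) = −2x⁵ ÷ x² = −2x³. Subtract (−2x³)·D = −2x⁵ − 14x⁴ − 4x³. Remainder: 7x³ + 50x² + 21x + 2.
Step 2: lead(7x³ + 50x² + 21x + 2) ÷ lead(D) = 7x³ ÷ x² = 7x. Subtract (7x)·D = 7x³ + 49x² + 14x. Remainder: x² + 7x + 2.
Step 3: lead(x² + 7x + 2) ÷ lead(D) = x² ÷ x² = 1. Subtract (1)·D = x² + 7x + 2. Remainder: 0.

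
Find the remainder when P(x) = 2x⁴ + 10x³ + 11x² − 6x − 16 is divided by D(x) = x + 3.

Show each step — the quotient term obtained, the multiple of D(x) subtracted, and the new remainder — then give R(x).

R(x) = −7

Step 1: lead(2x⁴ + 10x³ + 11x² − 6x − 16) ÷ lead(D) = 2x⁴ ÷ x = 2x³. Subtract (2x³)·D = 2x⁴ + 6x³. Remainder: 4x³ + 11x² − 6x − 16.
Step 2: lead(4x³ + 11x² − 6x − 16) ÷ lead(D) = 4x³ ÷ x = 4x². Subtract (4x²)·D = 4x³ + 12x². Remainder: −x² − 6x − 16.
Step 3: lead(−x² − 6x − 16) ÷ lead(D) = −x² ÷ x = −x. Subtract (−x)·D = −x² − 3x. Remainder: −3x − 16.
Step 4: lead(−3x − 16) ÷ lead(D) = −3x ÷ x = −3. Subtract (−3)·D = −3x − 9. Remainder: −7.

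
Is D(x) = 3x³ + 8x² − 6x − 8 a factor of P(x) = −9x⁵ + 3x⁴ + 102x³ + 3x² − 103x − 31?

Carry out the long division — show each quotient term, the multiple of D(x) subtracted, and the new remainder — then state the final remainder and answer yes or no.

Step 1: lead(−9x⁵ + 3x⁴ + 102x³ + 3x² − 103x − 31) ÷ lead(D) = −9x⁵ ÷ 3x³ = −3x². Subtract (−3x²)·D = −9x⁵ − 24x⁴ + 18x³ + 24x². Remainder: 27x⁴ + 84x³ − 21x² − 103x − 31.
Step 2: lead(27x⁴ + 84x³ − 21x² − 103x − 31) ÷ lead(D) = 27x⁴ ÷ 3x³ = 9x. Subtract (9x)·D = 27x⁴ + 72x³ − 54x² − 72x. Remainder: 12x³ + 33x² − 31x − 31.
Step 3: lead(12x³ + 33x² − 31x − 31) ÷ lead(D) = 12x³ ÷ 3x³ = 4. Subtract (4)·D = 12x³ + 32x² − 24x − 32. Remainder: x² − 7x + 1.

R(x) = x² − 7x + 1, so D(x) is not a factor of P(x). no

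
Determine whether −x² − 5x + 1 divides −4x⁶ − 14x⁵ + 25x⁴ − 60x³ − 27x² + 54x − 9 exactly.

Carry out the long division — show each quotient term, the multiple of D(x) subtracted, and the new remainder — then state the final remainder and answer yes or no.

R(x) = 0, so D(x) is a factor of P(x). yes

Step 1: lead(−4x⁶ − 14x⁵ + 25x⁴ − 60x³ − 27x² + 54x − 9) ÷ lead(D) = −4x⁶ ÷ −x² = 4x⁴. Subtract (4x⁴)·D = −4x⁶ − 20x⁵ + 4x⁴. Remainder: 6x⁵ + 21x⁴ − 60x³ − 27x² + 54x − 9.
Step 2: lead(6x⁵ + 21x⁴ − 60x³ − 27x² + 54x − 9) ÷ lead(D) = 6x⁵ ÷ −x² = −6x³. Subtract (−6x³)·D = 6x⁵ + 30x⁴ − 6x³. Remainder: −9x⁴ − 54x³ − 27x² + 54x − 9.
Step 3: lead(−9x⁴ − 54x³ − 27x² + 54x − 9) ÷ lead(D) = −9x⁴ ÷ −x² = 9x². Subtract (9x²)·D = −9x⁴ − 45x³ + 9x². Remainder: −9x³ − 36x² + 54x − 9.
Step 4: lead(−9x³ − 36x² + 54x − 9) ÷ lead(D) = −9x³ ÷ −x² = 9x. Subtract (9x)·D = −9x³ − 45x² + 9x. Remainder: 9x² + 45x − 9.
Step 5: lead(9x² + 45x − 9) ÷ lead(D) = 9x² ÷ −x² = −9. Subtract (−9)·D = 9x² + 45x − 9. Remainder: 0.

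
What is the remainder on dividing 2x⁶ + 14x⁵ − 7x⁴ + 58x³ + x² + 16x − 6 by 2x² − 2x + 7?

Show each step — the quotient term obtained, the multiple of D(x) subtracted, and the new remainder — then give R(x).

R(x) = 1

Step 1: lead(2x⁶ + 14x⁵ − 7x⁴ + 58x³ + x² + 16x − 6) ÷ lead(D) = 2x⁶ ÷ 2x² = x⁴. Subtract (x⁴)·D = 2x⁶ − 2x⁵ + 7x⁴. Remainder: 16x⁵ − 14x⁴ + 58x³ + x² + 16x − 6.
Step 2: lead(16x⁵ − 14x⁴ + 58x³ + x² + 16x − 6) ÷ lead(D) = 16x⁵ ÷ 2x² = 8x³. Subtract (8x³)·D = 16x⁵ − 16x⁴ + 56x³. Remainder: 2x⁴ + 2x³ + x² + 16x − 6.
Step 3: lead(2x⁴ + 2x³ + x² + 16x − 6) ÷ lead(D) = 2x⁴ ÷ 2x² = x². Subtract (x²)·D = 2x⁴ − 2x³ + 7x². Remainder: 4x³ − 6x² + 16x − 6.
Step 4: lead(4x³ − 6x² + 16x − 6) ÷ lead(D) = 4x³ ÷ 2x² = 2x. Subtract (2x)·D = 4x³ − 4x² + 14x. Remainder: −2x² + 2x − 6.
Step 5: lead(−2x² + 2x − 6) ÷ lead(D) = −2x² ÷ 2x² = −1. Subtract (−1)·D = −2x² + 2x − 7. Remainder: 1.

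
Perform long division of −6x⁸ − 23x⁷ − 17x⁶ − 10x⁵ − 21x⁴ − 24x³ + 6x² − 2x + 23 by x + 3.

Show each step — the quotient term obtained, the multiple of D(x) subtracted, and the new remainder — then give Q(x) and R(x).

Step 1: lead(−6x⁸ − 23x⁷ − 17x⁶ − 10x⁵ − 21x⁴ − 24x³ + 6x² − 2x + 23) ÷ lead(D) = −6x⁸ ÷ x = −6x⁷. Subtract (−6x⁷)·D = −6x⁸ − 18x⁷. Remainder: −5x⁷ − 17x⁶ − 10x⁵ − 21x⁴ − 24x³ + 6x² − 2x + 23.
Step 2: lead(−5x⁷ − 17x⁶ − 10x⁵ − 21x⁴ − 24x³ + 6x² − 2x + 23) ÷ lead(D) = −5x⁷ ÷ x = −5x⁶. Subtract (−5x⁶)·D = −5x⁷ − 15x⁶. Remainder: −2x⁶ − 10x⁵ − 21x⁴ − 24x³ + 6x² − 2x + 23.
Step 3: lead(−2x⁶ − 10x⁵ − 21x⁴ − 24x³ + 6x² − 2x + 23) ÷ lead(D) = −2x⁶ ÷ x = −2x⁵. Subtract (−2x⁵)·D = −2x⁶ − 6x⁵. Remainder: −4x⁵ − 21x⁴ − 24x³ + 6x² − 2x + 23.
Step 4: lead(−4x⁵ − 21x⁴ − 24x³ + 6x² − 2x + 23) ÷ lead(D) = −4x⁵ ÷ x = −4x⁴. Subtract (−4x⁴)·D = −4x⁵ − 12x⁴. Remainder: −9x⁴ − 24x³ + 6x² − 2x + 23.
Step 5: lead(−9x⁴ − 24x³ + 6x² − 2x + 23) ÷ lead(D) = −9x⁴ ÷ x = −9x³. Subtract (−9x³)·D = −9x⁴ − 27x³. Remainder: 3x³ + 6x² − 2x + 23.
Step 6: lead(3x³ + 6x² − 2x + 23) ÷ lead(D) = 3x³ ÷ x = 3x². Subtract (3x²)·D = 3x³ + 9x². Remainder: −3x² − 2x + 23.
Step 7: lead(−3x² − 2x + 23) ÷ lead(D) = −3x² ÷ x = −3x. Subtract (−3x)·D = −3x² − 9x. Remainder: 7x + 23.
Step 8: lead(7x + 23) ÷ lead(D) = 7x ÷ x = 7. Subtract (7)·D = 7x + 21. Remainder: 2.

Q(x) = −6x⁷ − 5x⁶ − 2x⁵ − 4x⁴ − 9x³ + 3x² − 3x + 7; R(x) = 2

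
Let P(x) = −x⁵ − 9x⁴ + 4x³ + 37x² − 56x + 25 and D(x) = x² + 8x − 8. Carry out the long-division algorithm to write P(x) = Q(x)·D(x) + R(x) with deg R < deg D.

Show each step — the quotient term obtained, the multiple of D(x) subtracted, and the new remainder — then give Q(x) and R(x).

Q(x) = −x³ − x² + 4x − 3; R(x) = 1

Step 1: lead(−x⁵ − 9x⁴ + 4x³ + 37x² − 56x + 25) ÷ lead(D) = −x⁵ ÷ x² = −x³. Subtract (−x³)·D = −x⁵ − 8x⁴ + 8x³. Remainder: −x⁴ − 4x³ + 37x² − 56x + 25.
Step 2: lead(−x⁴ − 4x³ + 37x² − 56x + 25) ÷ lead(D) = −x⁴ ÷ x² = −x². Subtract (−x²)·D = −x⁴ − 8x³ + 8x². Remainder: 4x³ + 29x² − 56x + 25.
Step 3: lead(4x³ + 29x² − 56x + 25) ÷ lead(D) = 4x³ ÷ x² = 4x. Subtract (4x)·D = 4x³ + 32x² − 32x. Remainder: −3x² − 24x + 25.
Step 4: lead(−3x² − 24x + 25) ÷ lead(D) = −3x² ÷ x² = −3. Subtract (−3)·D = −3x² − 24x + 24. Remainder: 1.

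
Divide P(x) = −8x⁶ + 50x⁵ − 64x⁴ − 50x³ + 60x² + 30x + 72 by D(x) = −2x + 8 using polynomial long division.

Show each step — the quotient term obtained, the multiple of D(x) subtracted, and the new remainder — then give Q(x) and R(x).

Step 1: lead(−8x⁶ + 50x⁵ − 64x⁴ − 50x³ + 60x² + 30x + 72) ÷ lead(D) = −8x⁶ ÷ −2x = 4x⁵. Subtract (4x⁵)·D = −8x⁶ + 32x⁵. Remainder: 18x⁵ − 64x⁴ − 50x³ + 60x² + 30x + 72.
Step 2: lead(18x⁵ − 64x⁴ − 50x³ + 60x² + 30x + 72) ÷ lead(D) = 18x⁵ ÷ −2x = −9x⁴. Subtract (−9x⁴)·D = 18x⁵ − 72x⁴. Remainder: 8x⁴ − 50x³ + 60x² + 30x + 72.
Step 3: lead(8x⁴ − 50x³ + 60x² + 30x + 72) ÷ lead(D) = 8x⁴ ÷ −2x = −4x³. Subtract (−4x³)·D = 8x⁴ − 32x³. Remainder: −18x³ + 60x² + 30x + 72.
Step 4: lead(−18x³ + 60x² + 30x + 72) ÷ lead(D) = −18x³ ÷ −2x = 9x². Subtract (9x²)·D = −18x³ + 72x². Remainder: −12x² + 30x + 72.
Step 5: lead(−12x² + 30x + 72) ÷ lead(D) = −12x² ÷ −2x = 6x. Subtract (6x)·D = −12x² + 48x. Remainder: −18x + 72.
Step 6: lead(−18x + 72) ÷ lead(D) = −18x ÷ −2x = 9. Subtract (9)·D = −18x + 72. Remainder: 0.

Q(x) = 4x⁵ − 9x⁴ − 4x³ + 9x² + 6x + 9; R(x) = 0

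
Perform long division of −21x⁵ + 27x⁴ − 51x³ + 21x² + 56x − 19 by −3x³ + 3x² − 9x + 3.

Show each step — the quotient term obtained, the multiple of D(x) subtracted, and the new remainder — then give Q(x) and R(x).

Q(x) = 7x² − 2x − 6; R(x) = 8x − 1

Step 1: lead(−21x⁵ + 27x⁴ − 51x³ + 21x² + 56x − 19) ÷ lead(D) = −21x⁵ ÷ −3x³ = 7x². Subtract (7x²)·D = −21x⁵ + 21x⁴ − 63x³ + 21x². Remainder: 6x⁴ + 12x³ + 56x − 19.
Step 2: lead(6x⁴ + 12x³ + 56x − 19) ÷ lead(D) = 6x⁴ ÷ −3x³ = −2x. Subtract (−2x)·D = 6x⁴ − 6x³ + 18x² − 6x. Remainder: 18x³ − 18x² + 62x − 19.
Step 3: lead(18x³ − 18x² + 62x − 19) ÷ lead(D) = 18x³ ÷ −3x³ = −6. Subtract (−6)·D = 18x³ − 18x² + 54x − 18. Remainder: 8x − 1.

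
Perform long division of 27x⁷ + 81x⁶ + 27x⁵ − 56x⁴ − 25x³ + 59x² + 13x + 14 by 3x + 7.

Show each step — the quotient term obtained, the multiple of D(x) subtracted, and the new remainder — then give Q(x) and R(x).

Step 1: lead(27x⁷ + 81x⁶ + 27x⁵ − 56x⁴ − 25x³ + 59x² + 13x + 14) ÷ lead(D) = 27x⁷ ÷ 3x = 9x⁶. Subtract (9x⁶)·D = 27x⁷ + 63x⁶. Remainder: 18x⁶ + 27x⁵ − 56x⁴ − 25x³ + 59x² + 13x + 14.
Step 2: lead(18x⁶ + 27x⁵ − 56x⁴ − 25x³ + 59x² + 13x + 14) ÷ lead(D) = 18x⁶ ÷ 3x = 6x⁵. Subtract (6x⁵)·D = 18x⁶ + 42x⁵. Remainder: −15x⁵ − 56x⁴ − 25x³ + 59x² + 13x + 14.
Step 3: lead(−15x⁵ − 56x⁴ − 25x³ + 59x² + 13x + 14) ÷ lead(D) = −15x⁵ ÷ 3x = −5x⁴. Subtract (−5x⁴)·D = −15x⁵ − 35x⁴. Remainder: −21x⁴ − 25x³ + 59x² + 13x + 14.
Step 4: lead(−21x⁴ − 25x³ + 59x² + 13x + 14) ÷ lead(D) = −21x⁴ ÷ 3x = −7x³. Subtract (−7x³)·D = −21x⁴ − 49x³. Remainder: 24x³ + 59x² + 13x + 14.
Step 5: lead(24x³ + 59x² + 13x + 14) ÷ lead(D) = 24x³ ÷ 3x = 8x². Subtract (8x²)·D = 24x³ + 56x². Remainder: 3x² + 13x + 14.
Step 6: lead(3x² + 13x + 14) ÷ lead(D) = 3x² ÷ 3x = x. Subtract (x)·D = 3x² + 7x. Remainder: 6x + 14.
Step 7: lead(6x + 14) ÷ lead(D) = 6x ÷ 3x = 2. Subtract (2)·D = 6x + 14. Remainder: 0.

Q(x) = 9x⁶ + 6x⁵ − 5x⁴ − 7x³ + 8x² + x + 2; R(x) = 0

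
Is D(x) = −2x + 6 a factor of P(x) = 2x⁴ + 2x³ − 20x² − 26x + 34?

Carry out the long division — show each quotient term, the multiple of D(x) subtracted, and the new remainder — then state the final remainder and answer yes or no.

R(x) = −8, so D(x) is not a factor of P(x). no

Step 1: lead(2x⁴ + 2x³ − 20x² − 26x + 34) ÷ lead(D) = 2x⁴ ÷ −2x = −x³. Subtract (−x³)·D = 2x⁴ − 6x³. Remainder: 8x³ − 20x² − 26x + 34.
Step 2: lead(8x³ − 20x² − 26x + 34) ÷ lead(D) = 8x³ ÷ −2x = −4x². Subtract (−4x²)·D = 8x³ − 24x². Remainder: 4x² − 26x + 34.
Step 3: lead(4x² − 26x + 34) ÷ lead(D) = 4x² ÷ −2x = −2x. Subtract (−2x)·D = 4x² − 12x. Remainder: −14x + 34.
Step 4: lead(−14x + 34) ÷ lead(D) = −14x ÷ −2x = 7. Subtract (7)·D = −14x + 42. Remainder: −8.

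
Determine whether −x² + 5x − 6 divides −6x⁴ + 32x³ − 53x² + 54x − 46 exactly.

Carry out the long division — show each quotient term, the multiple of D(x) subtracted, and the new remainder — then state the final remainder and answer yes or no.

Step 1: lead(−6x⁴ + 32x³ − 53x² + 54x − 46) ÷ lead(D) = −6x⁴ ÷ −x² = 6x². Subtract (6x²)·D = −6x⁴ + 30x³ − 36x². Remainder: 2x³ − 17x² + 54x − 46.
Step 2: lead(2x³ − 17x² + 54x − 46) ÷ lead(D) = 2x³ ÷ −x² = −2x. Subtract (−2x)·D = 2x³ − 10x² + 12x. Remainder: −7x² + 42x − 46.
Step 3: lead(−7x² + 42x − 46) ÷ lead(D) = −7x² ÷ −x² = 7. Subtract (7)·D = −7x² + 35x − 42. Remainder: 7x − 4.

R(x) = 7x − 4, so D(x) is not a factor of P(x). no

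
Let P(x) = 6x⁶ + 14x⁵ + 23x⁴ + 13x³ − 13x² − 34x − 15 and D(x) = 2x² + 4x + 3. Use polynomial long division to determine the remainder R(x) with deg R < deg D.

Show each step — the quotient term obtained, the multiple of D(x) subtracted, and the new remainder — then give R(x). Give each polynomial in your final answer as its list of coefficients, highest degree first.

Step 1: lead(6x⁶ + 14x⁵ + 23x⁴ + 13x³ − 13x² − 34x − 15) ÷ lead(D) = 6x⁶ ÷ 2x² = 3x⁴. Subtract (3x⁴)·D = 6x⁶ + 12x⁵ + 9x⁴. Remainder: 2x⁵ + 14x⁴ + 13x³ − 13x² − 34x − 15.
Step 2: lead(2x⁵ + 14x⁴ + 13x³ − 13x² − 34x − 15) ÷ lead(D) = 2x⁵ ÷ 2x² = x³. Subtract (x³)·D = 2x⁵ + 4x⁴ + 3x³. Remainder: 10x⁴ + 10x³ − 13x² − 34x − 15.
Step 3: lead(10x⁴ + 10x³ − 13x² − 34x − 15) ÷ lead(D) = 10x⁴ ÷ 2x² = 5x². Subtract (5x²)·D = 10x⁴ + 20x³ + 15x². Remainder: −10x³ − 28x² − 34x − 15.
Step 4: lead(−10x³ − 28x² − 34x − 15) ÷ lead(D) = −10x³ ÷ 2x² = −5x. Subtract (−5x)·D = −10x³ − 20x² − 15x. Remainder: −8x² − 19x − 15.
Step 5: lead(−8x² − 19x − 15) ÷ lead(D) = −8x² ÷ 2x² = −4. Subtract (−4)·D = −8x² − 16x − 12. Remainder: −3x − 3.

R = [-3, -3]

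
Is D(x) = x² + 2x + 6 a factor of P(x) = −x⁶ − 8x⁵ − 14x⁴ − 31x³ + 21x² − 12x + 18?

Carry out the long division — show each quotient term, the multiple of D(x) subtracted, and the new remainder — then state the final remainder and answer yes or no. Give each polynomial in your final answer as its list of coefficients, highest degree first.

R = [0], so D(x) is a factor of P(x). yes

Step 1: lead(−x⁶ − 8x⁵ − 14x⁴ − 31x³ + 21x² − 12x + 18) ÷ lead(D) = −x⁶ ÷ x² = −x⁴. Subtract (−x⁴)·D = −x⁶ − 2x⁵ − 6x⁴. Remainder: −6x⁵ − 8x⁴ − 31x³ + 21x² − 12x + 18.
Step 2: lead(−6x⁵ − 8x⁴ − 31x³ + 21x² − 12x + 18) ÷ lead(D) = −6x⁵ ÷ x² = −6x³. Subtract (−6x³)·D = −6x⁵ − 12x⁴ − 36x³. Remainder: 4x⁴ + 5x³ + 21x² − 12x + 18.
Step 3: lead(4x⁴ + 5x³ + 21x² − 12x + 18) ÷ lead(D) = 4x⁴ ÷ x² = 4x². Subtract (4x²)·D = 4x⁴ + 8x³ + 24x². Remainder: −3x³ − 3x² − 12x + 18.
Step 4: lead(−3x³ − 3x² − 12x + 18) ÷ lead(D) = −3x³ ÷ x² = −3x. Subtract (−3x)·D = −3x³ − 6x² − 18x. Remainder: 3x² + 6x + 18.
Step 5: lead(3x² + 6x + 18) ÷ lead(D) = 3x² ÷ x² = 3. Subtract (3)·D = 3x² + 6x + 18. Remainder: 0.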